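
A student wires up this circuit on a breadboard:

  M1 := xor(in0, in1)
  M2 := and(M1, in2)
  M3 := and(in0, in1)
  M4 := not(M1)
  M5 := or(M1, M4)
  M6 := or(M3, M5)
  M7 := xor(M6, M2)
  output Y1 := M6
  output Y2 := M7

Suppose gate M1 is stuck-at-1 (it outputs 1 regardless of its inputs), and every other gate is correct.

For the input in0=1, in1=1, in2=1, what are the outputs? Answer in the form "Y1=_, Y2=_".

Y1=1, Y2=0

Propagate with M1 forced: M1=1 [stuck-at-1], M2=1, M3=1, M4=0, M5=1, M6=1, M7=0.
So the outputs are Y1=1, Y2=0. (Without the fault they would be Y1=1, Y2=1.)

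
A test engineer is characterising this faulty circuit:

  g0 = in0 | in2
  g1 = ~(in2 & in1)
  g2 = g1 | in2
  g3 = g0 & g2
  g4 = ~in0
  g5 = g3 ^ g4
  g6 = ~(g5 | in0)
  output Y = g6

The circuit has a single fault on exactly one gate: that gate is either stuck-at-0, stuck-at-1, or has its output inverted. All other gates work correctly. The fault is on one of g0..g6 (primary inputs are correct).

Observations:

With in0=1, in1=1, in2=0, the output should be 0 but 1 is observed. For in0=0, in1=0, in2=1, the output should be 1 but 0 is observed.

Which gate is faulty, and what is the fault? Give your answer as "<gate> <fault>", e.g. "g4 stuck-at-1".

g6 inverted output

Fault-free values for test 1 (in0=1, in1=1, in2=0): g0=1, g1=1, g2=1, g3=1, g4=0, g5=1, g6=0, giving Y=0. Observed 1.
Test 1: faults giving observed 1 are {g6 stuck-at-1, g6 inverted output}.
Test 2 (in0=0, in1=0, in2=1): fault-free g0=1, g1=1, g2=1, g3=1, g4=1, g5=0, g6=1 → 1; observed 0. Eliminates g6 stuck-at-1.
Only g6 inverted output is consistent with every test.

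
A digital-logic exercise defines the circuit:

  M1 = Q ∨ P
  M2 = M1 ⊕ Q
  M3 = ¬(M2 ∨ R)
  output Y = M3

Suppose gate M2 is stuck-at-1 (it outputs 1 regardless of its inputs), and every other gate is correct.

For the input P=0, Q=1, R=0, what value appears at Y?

0

Propagate with M2 forced: M1=1, M2=1 [stuck-at-1], M3=0.
So Y = 0. (Without the fault it would be 1.)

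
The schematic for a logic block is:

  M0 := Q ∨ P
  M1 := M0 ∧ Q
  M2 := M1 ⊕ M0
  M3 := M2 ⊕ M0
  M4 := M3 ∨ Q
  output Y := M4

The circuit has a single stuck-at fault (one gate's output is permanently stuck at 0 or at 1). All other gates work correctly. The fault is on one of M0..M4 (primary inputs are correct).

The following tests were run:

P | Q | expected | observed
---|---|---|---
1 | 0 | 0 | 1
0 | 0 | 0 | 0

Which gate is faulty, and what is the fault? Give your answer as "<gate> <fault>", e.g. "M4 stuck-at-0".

Fault-free values for test 1 (P=1, Q=0): M0=1, M1=0, M2=1, M3=0, M4=0, giving Y=0. Observed 1.
Test 1: faults giving observed 1 are {M1 stuck-at-1, M2 stuck-at-0, M3 stuck-at-1, M4 stuck-at-1}.
Test 2 (P=0, Q=0): fault-free M0=0, M1=0, M2=0, M3=0, M4=0 → 0; observed 0. Eliminates M1 stuck-at-1, M3 stuck-at-1, M4 stuck-at-1.
Only M2 stuck-at-0 is consistent with every test.

M2 stuck-at-0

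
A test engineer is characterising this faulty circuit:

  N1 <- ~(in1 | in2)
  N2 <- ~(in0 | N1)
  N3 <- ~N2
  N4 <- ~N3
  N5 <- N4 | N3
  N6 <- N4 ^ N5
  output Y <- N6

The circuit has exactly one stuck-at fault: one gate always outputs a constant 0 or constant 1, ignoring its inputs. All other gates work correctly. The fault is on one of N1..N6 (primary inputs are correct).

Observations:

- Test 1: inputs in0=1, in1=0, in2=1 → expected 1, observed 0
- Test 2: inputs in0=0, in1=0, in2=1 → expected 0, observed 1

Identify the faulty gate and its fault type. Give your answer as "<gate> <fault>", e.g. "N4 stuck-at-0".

Fault-free values for test 1 (in0=1, in1=0, in2=1): N1=0, N2=0, N3=1, N4=0, N5=1, N6=1, giving Y=1. Observed 0.
Test 1: faults giving observed 0 are {N2 stuck-at-1, N3 stuck-at-0, N4 stuck-at-1, N5 stuck-at-0, N6 stuck-at-0}.
Test 2 (in0=0, in1=0, in2=1): fault-free N1=0, N2=1, N3=0, N4=1, N5=1, N6=0 → 0; observed 1. Eliminates N2 stuck-at-1, N3 stuck-at-0, N4 stuck-at-1, N6 stuck-at-0.
Only N5 stuck-at-0 is consistent with every test.

N5 stuck-at-0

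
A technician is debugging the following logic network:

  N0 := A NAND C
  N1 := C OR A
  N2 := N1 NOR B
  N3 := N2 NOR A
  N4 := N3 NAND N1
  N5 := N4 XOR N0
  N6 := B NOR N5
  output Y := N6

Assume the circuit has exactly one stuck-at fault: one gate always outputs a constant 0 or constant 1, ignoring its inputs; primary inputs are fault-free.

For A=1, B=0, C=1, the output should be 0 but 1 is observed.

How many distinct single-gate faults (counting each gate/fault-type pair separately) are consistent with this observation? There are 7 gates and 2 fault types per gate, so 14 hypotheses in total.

Fault-free: N0=0, N1=1, N2=0, N3=0, N4=1, N5=1, N6=0 → 0. Observed 1.
  N0 stuck-at-0: output 0 ✗
  N0 stuck-at-1: output 1 ✓
  N1 stuck-at-0: output 0 ✗
  N1 stuck-at-1: output 0 ✗
  N2 stuck-at-0: output 0 ✗
  N2 stuck-at-1: output 0 ✗
  N3 stuck-at-0: output 0 ✗
  N3 stuck-at-1: output 1 ✓
  N4 stuck-at-0: output 1 ✓
  N4 stuck-at-1: output 0 ✗
  N5 stuck-at-0: output 1 ✓
  N5 stuck-at-1: output 0 ✗
  N6 stuck-at-0: output 0 ✗
  N6 stuck-at-1: output 1 ✓
Consistent faults: {N0 stuck-at-1, N3 stuck-at-1, N4 stuck-at-0, N5 stuck-at-0, N6 stuck-at-1} — 5 in all.

5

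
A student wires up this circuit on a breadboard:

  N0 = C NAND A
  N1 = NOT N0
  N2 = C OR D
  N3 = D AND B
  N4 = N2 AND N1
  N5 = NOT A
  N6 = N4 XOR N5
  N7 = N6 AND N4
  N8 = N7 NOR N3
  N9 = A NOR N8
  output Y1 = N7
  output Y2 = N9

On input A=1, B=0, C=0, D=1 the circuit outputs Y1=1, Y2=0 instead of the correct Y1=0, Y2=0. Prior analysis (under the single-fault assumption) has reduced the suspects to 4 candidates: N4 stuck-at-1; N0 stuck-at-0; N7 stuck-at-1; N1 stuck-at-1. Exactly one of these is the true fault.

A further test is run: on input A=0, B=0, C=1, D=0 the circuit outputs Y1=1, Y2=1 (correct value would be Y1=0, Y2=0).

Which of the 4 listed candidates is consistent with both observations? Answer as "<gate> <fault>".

Evaluate each candidate on input A=0, B=0, C=1, D=0:
  N4 stuck-at-1: N0=1, N1=0, N2=1, N3=0, N4=1 [stuck-at-1], N5=1, N6=0, N7=0, N8=1, N9=0 → Y1=0, Y2=0 — eliminated
  N0 stuck-at-0: N0=0 [stuck-at-0], N1=1, N2=1, N3=0, N4=1, N5=1, N6=0, N7=0, N8=1, N9=0 → Y1=0, Y2=0 — eliminated
  N7 stuck-at-1: N0=1, N1=0, N2=1, N3=0, N4=0, N5=1, N6=1, N7=1 [stuck-at-1], N8=0, N9=1 → Y1=1, Y2=1 — matches
  N1 stuck-at-1: N0=1, N1=1 [stuck-at-1], N2=1, N3=0, N4=1, N5=1, N6=0, N7=0, N8=1, N9=0 → Y1=0, Y2=0 — eliminated
Only N7 stuck-at-1 reproduces the observed Y1=1, Y2=1.

N7 stuck-at-1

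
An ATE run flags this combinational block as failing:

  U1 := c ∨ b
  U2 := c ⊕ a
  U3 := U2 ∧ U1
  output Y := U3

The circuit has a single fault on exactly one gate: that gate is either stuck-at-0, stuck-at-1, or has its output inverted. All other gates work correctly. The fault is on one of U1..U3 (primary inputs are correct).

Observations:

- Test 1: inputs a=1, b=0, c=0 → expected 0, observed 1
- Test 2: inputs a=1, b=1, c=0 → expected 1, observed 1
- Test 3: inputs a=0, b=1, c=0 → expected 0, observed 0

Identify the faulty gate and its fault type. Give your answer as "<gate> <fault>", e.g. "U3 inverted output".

U1 stuck-at-1

Fault-free values for test 1 (a=1, b=0, c=0): U1=0, U2=1, U3=0, giving Y=0. Observed 1.
Test 1: faults giving observed 1 are {U1 stuck-at-1, U1 inverted output, U3 stuck-at-1, U3 inverted output}.
Test 2 (a=1, b=1, c=0): fault-free U1=1, U2=1, U3=1 → 1; observed 1. Eliminates U1 inverted output, U3 inverted output.
Test 3 (a=0, b=1, c=0): fault-free U1=1, U2=0, U3=0 → 0; observed 0. Eliminates U3 stuck-at-1.
Only U1 stuck-at-1 is consistent with every test.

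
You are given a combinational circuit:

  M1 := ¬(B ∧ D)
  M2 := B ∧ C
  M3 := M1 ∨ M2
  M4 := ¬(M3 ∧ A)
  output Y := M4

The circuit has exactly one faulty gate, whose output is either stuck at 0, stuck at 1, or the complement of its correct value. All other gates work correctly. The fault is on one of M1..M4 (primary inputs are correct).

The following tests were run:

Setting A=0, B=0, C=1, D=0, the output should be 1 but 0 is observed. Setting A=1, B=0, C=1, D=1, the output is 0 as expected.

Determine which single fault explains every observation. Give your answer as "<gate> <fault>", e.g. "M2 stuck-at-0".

M4 stuck-at-0

Fault-free values for test 1 (A=0, B=0, C=1, D=0): M1=1, M2=0, M3=1, M4=1, giving Y=1. Observed 0.
Test 1: faults giving observed 0 are {M4 stuck-at-0, M4 inverted output}.
Test 2 (A=1, B=0, C=1, D=1): fault-free M1=1, M2=0, M3=1, M4=0 → 0; observed 0. Eliminates M4 inverted output.
Only M4 stuck-at-0 is consistent with every test.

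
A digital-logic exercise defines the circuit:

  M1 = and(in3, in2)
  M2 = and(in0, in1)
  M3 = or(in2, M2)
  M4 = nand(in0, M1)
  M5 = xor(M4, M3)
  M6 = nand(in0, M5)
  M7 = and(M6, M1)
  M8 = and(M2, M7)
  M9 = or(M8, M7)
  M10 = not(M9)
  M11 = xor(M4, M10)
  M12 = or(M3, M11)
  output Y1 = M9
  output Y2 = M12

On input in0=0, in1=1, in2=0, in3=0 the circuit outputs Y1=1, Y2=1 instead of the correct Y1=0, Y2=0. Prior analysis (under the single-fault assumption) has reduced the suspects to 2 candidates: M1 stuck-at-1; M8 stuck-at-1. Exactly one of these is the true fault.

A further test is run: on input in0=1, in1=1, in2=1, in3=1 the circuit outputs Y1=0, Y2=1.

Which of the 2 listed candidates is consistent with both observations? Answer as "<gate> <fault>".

Evaluate each candidate on input in0=1, in1=1, in2=1, in3=1:
  M1 stuck-at-1: M1=1 [stuck-at-1], M2=1, M3=1, M4=0, M5=1, M6=0, M7=0, M8=0, M9=0, M10=1, M11=1, M12=1 → Y1=0, Y2=1 — matches
  M8 stuck-at-1: M1=1, M2=1, M3=1, M4=0, M5=1, M6=0, M7=0, M8=1 [stuck-at-1], M9=1, M10=0, M11=0, M12=1 → Y1=1, Y2=1 — eliminated
Only M1 stuck-at-1 reproduces the observed Y1=0, Y2=1.

M1 stuck-at-1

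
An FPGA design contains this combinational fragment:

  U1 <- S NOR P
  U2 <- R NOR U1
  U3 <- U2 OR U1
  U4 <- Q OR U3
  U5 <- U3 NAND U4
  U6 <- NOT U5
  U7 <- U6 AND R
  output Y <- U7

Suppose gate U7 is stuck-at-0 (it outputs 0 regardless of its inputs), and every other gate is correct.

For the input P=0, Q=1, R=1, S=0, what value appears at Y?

Propagate with U7 forced: U1=1, U2=0, U3=1, U4=1, U5=0, U6=1, U7=0 [stuck-at-0].
So Y = 0. (Without the fault it would be 1.)

0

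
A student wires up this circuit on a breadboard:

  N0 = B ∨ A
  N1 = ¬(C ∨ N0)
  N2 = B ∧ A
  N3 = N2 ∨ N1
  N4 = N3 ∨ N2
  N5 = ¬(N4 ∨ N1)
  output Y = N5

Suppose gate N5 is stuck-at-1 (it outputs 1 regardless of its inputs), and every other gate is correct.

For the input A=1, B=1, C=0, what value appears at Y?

Propagate with N5 forced: N0=1, N1=0, N2=1, N3=1, N4=1, N5=1 [stuck-at-1].
So Y = 1. (Without the fault it would be 0.)

1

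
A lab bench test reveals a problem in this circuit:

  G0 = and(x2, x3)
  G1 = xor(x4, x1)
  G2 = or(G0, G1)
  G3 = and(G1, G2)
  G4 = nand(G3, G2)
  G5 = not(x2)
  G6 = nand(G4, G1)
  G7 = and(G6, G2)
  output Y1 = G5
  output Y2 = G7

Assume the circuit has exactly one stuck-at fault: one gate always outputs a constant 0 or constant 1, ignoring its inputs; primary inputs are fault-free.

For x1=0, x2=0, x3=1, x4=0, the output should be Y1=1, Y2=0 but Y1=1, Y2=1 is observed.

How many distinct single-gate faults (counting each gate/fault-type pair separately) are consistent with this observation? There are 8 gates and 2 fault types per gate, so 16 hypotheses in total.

4

Fault-free: G0=0, G1=0, G2=0, G3=0, G4=1, G5=1, G6=1, G7=0 → Y1=1, Y2=0. Observed Y1=1, Y2=1.
  G0: stuck-at-1 ✓; others ✗
  G1: stuck-at-1 ✓; others ✗
  G2: stuck-at-1 ✓; others ✗
  G3: none of the 2 fault types match ✗
  G4: none of the 2 fault types match ✗
  G5: none of the 2 fault types match ✗
  G6: none of the 2 fault types match ✗
  G7: stuck-at-1 ✓; others ✗
Consistent faults: {G0 stuck-at-1, G1 stuck-at-1, G2 stuck-at-1, G7 stuck-at-1} — 4 in all.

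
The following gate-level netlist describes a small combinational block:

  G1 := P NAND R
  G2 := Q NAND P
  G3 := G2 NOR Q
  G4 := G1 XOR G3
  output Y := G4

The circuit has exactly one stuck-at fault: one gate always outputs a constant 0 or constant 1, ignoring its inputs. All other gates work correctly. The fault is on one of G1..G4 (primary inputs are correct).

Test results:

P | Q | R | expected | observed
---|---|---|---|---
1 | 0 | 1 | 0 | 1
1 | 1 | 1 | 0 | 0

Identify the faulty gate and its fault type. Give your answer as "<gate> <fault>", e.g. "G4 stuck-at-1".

Fault-free values for test 1 (P=1, Q=0, R=1): G1=0, G2=1, G3=0, G4=0, giving Y=0. Observed 1.
Test 1: faults giving observed 1 are {G1 stuck-at-1, G2 stuck-at-0, G3 stuck-at-1, G4 stuck-at-1}.
Test 2 (P=1, Q=1, R=1): fault-free G1=0, G2=0, G3=0, G4=0 → 0; observed 0. Eliminates G1 stuck-at-1, G3 stuck-at-1, G4 stuck-at-1.
Only G2 stuck-at-0 is consistent with every test.

G2 stuck-at-0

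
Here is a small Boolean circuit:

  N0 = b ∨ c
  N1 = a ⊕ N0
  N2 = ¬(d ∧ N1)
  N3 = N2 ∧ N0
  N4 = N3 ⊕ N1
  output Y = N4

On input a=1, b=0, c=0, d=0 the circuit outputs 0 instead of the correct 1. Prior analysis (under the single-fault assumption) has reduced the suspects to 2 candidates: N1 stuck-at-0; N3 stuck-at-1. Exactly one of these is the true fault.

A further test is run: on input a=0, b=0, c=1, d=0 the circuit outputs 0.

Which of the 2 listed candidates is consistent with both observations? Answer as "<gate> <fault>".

Evaluate each candidate on input a=0, b=0, c=1, d=0:
  N1 stuck-at-0: N0=1, N1=0 [stuck-at-0], N2=1, N3=1, N4=1 → 1 — eliminated
  N3 stuck-at-1: N0=1, N1=1, N2=1, N3=1 [stuck-at-1], N4=0 → 0 — matches
Only N3 stuck-at-1 reproduces the observed 0.

N3 stuck-at-1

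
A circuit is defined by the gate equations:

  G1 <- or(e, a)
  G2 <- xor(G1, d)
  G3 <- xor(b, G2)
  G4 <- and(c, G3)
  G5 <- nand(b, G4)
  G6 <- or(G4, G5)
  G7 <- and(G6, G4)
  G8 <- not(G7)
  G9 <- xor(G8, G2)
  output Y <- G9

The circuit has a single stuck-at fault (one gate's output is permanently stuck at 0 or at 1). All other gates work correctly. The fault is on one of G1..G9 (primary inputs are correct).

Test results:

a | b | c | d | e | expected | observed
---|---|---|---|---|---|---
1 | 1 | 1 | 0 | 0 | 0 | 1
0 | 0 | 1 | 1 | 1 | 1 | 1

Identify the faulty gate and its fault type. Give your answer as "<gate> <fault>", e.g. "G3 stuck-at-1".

G9 stuck-at-1

Fault-free values for test 1 (a=1, b=1, c=1, d=0, e=0): G1=1, G2=1, G3=0, G4=0, G5=1, G6=1, G7=0, G8=1, G9=0, giving Y=0. Observed 1.
Test 1: faults giving observed 1 are {G3 stuck-at-1, G4 stuck-at-1, G7 stuck-at-1, G8 stuck-at-0, G9 stuck-at-1}.
Test 2 (a=0, b=0, c=1, d=1, e=1): fault-free G1=1, G2=0, G3=0, G4=0, G5=1, G6=1, G7=0, G8=1, G9=1 → 1; observed 1. Eliminates G3 stuck-at-1, G4 stuck-at-1, G7 stuck-at-1, G8 stuck-at-0.
Only G9 stuck-at-1 is consistent with every test.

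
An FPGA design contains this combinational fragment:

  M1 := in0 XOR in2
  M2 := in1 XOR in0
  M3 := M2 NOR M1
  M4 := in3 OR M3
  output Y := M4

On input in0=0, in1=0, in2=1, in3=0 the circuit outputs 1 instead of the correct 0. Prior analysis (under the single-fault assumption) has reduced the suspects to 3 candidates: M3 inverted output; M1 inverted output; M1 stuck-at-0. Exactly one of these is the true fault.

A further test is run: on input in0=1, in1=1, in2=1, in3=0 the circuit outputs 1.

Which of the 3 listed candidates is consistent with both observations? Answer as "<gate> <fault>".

M1 stuck-at-0

Evaluate each candidate on input in0=1, in1=1, in2=1, in3=0:
  M3 inverted output: M1=0, M2=0, M3=0 [inverted output], M4=0 → 0 — eliminated
  M1 inverted output: M1=1 [inverted output], M2=0, M3=0, M4=0 → 0 — eliminated
  M1 stuck-at-0: M1=0 [stuck-at-0], M2=0, M3=1, M4=1 → 1 — matches
Only M1 stuck-at-0 reproduces the observed 1.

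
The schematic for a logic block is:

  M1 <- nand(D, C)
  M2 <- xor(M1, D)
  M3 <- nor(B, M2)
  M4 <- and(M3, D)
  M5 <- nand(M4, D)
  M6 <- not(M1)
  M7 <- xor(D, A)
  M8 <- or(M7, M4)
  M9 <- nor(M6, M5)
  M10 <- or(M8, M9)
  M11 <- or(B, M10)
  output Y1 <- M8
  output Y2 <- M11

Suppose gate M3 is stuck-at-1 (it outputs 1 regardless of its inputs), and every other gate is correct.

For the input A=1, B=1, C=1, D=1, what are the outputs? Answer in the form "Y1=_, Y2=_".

Y1=1, Y2=1

Propagate with M3 forced: M1=0, M2=1, M3=1 [stuck-at-1], M4=1, M5=0, M6=1, M7=0, M8=1, M9=0, M10=1, M11=1.
So the outputs are Y1=1, Y2=1. (Without the fault they would be Y1=0, Y2=1.)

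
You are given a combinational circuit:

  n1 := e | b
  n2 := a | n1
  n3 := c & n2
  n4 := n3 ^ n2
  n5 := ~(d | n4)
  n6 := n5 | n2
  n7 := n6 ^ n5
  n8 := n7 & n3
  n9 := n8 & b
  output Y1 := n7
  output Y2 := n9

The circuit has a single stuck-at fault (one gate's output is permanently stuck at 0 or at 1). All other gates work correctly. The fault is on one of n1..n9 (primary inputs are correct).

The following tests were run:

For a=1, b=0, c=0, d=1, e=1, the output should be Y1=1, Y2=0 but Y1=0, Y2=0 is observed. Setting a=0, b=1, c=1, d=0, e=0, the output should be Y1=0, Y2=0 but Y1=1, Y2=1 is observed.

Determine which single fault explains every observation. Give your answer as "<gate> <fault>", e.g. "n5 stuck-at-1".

Fault-free values for test 1 (a=1, b=0, c=0, d=1, e=1): n1=1, n2=1, n3=0, n4=1, n5=0, n6=1, n7=1, n8=0, n9=0, giving Y1=1, Y2=0. Observed Y1=0, Y2=0.
Test 1: faults giving observed Y1=0, Y2=0 are {n2 stuck-at-0, n5 stuck-at-1, n6 stuck-at-0, n7 stuck-at-0}.
Test 2 (a=0, b=1, c=1, d=0, e=0): fault-free n1=1, n2=1, n3=1, n4=0, n5=1, n6=1, n7=0, n8=0, n9=0 → Y1=0, Y2=0; observed Y1=1, Y2=1. Eliminates n2 stuck-at-0, n5 stuck-at-1, n7 stuck-at-0.
Only n6 stuck-at-0 is consistent with every test.

n6 stuck-at-0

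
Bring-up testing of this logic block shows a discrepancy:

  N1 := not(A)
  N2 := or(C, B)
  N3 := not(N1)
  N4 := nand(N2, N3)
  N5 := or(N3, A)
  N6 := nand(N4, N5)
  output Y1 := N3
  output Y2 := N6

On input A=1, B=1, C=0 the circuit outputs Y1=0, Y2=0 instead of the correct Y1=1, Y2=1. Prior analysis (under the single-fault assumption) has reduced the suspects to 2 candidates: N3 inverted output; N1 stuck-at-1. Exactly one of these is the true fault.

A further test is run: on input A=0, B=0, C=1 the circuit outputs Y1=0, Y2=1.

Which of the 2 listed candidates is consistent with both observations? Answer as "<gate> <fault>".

Evaluate each candidate on input A=0, B=0, C=1:
  N3 inverted output: N1=1, N2=1, N3=1 [inverted output], N4=0, N5=1, N6=1 → Y1=1, Y2=1 — eliminated
  N1 stuck-at-1: N1=1 [stuck-at-1], N2=1, N3=0, N4=1, N5=0, N6=1 → Y1=0, Y2=1 — matches
Only N1 stuck-at-1 reproduces the observed Y1=0, Y2=1.

N1 stuck-at-1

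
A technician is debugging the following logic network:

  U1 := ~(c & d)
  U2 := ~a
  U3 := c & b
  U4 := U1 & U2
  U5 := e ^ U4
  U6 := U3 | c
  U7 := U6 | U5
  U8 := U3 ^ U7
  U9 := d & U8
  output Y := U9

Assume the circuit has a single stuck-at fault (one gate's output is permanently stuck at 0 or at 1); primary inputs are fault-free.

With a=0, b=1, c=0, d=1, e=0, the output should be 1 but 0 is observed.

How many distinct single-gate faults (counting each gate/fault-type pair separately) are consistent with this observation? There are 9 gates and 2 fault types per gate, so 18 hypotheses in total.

8

Fault-free: U1=1, U2=1, U3=0, U4=1, U5=1, U6=0, U7=1, U8=1, U9=1 → 1. Observed 0.
  U1: stuck-at-0 ✓; others ✗
  U2: stuck-at-0 ✓; others ✗
  U3: stuck-at-1 ✓; others ✗
  U4: stuck-at-0 ✓; others ✗
  U5: stuck-at-0 ✓; others ✗
  U6: none of the 2 fault types match ✗
  U7: stuck-at-0 ✓; others ✗
  U8: stuck-at-0 ✓; others ✗
  U9: stuck-at-0 ✓; others ✗
Consistent faults: {U1 stuck-at-0, U2 stuck-at-0, U3 stuck-at-1, U4 stuck-at-0, U5 stuck-at-0, U7 stuck-at-0, U8 stuck-at-0, U9 stuck-at-0} — 8 in all.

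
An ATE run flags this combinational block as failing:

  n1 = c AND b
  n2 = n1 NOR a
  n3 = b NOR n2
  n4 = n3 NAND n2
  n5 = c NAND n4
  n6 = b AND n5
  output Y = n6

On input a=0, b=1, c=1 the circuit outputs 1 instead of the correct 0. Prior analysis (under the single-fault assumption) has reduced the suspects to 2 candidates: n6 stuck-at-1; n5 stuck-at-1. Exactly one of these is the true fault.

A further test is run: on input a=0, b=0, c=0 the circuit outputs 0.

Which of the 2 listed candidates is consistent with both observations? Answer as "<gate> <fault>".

Evaluate each candidate on input a=0, b=0, c=0:
  n6 stuck-at-1: n1=0, n2=1, n3=0, n4=1, n5=1, n6=1 [stuck-at-1] → 1 — eliminated
  n5 stuck-at-1: n1=0, n2=1, n3=0, n4=1, n5=1 [stuck-at-1], n6=0 → 0 — matches
Only n5 stuck-at-1 reproduces the observed 0.

n5 stuck-at-1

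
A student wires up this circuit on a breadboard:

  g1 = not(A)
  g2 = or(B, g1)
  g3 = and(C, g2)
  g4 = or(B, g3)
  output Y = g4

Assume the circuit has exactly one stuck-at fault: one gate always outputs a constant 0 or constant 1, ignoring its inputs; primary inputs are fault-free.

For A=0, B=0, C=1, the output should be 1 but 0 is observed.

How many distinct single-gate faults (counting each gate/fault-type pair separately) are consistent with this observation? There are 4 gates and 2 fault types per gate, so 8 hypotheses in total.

Fault-free: g1=1, g2=1, g3=1, g4=1 → 1. Observed 0.
  g1 stuck-at-0: output 0 ✓
  g1 stuck-at-1: output 1 ✗
  g2 stuck-at-0: output 0 ✓
  g2 stuck-at-1: output 1 ✗
  g3 stuck-at-0: output 0 ✓
  g3 stuck-at-1: output 1 ✗
  g4 stuck-at-0: output 0 ✓
  g4 stuck-at-1: output 1 ✗
Consistent faults: {g1 stuck-at-0, g2 stuck-at-0, g3 stuck-at-0, g4 stuck-at-0} — 4 in all.

4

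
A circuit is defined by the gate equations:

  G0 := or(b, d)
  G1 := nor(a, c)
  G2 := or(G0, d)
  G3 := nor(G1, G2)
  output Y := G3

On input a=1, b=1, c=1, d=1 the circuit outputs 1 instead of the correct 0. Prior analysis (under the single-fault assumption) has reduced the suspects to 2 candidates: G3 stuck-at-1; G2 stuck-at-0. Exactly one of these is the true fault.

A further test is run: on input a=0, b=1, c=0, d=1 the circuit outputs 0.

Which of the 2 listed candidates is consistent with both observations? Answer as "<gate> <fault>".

G2 stuck-at-0

Evaluate each candidate on input a=0, b=1, c=0, d=1:
  G3 stuck-at-1: G0=1, G1=1, G2=1, G3=1 [stuck-at-1] → 1 — eliminated
  G2 stuck-at-0: G0=1, G1=1, G2=0 [stuck-at-0], G3=0 → 0 — matches
Only G2 stuck-at-0 reproduces the observed 0.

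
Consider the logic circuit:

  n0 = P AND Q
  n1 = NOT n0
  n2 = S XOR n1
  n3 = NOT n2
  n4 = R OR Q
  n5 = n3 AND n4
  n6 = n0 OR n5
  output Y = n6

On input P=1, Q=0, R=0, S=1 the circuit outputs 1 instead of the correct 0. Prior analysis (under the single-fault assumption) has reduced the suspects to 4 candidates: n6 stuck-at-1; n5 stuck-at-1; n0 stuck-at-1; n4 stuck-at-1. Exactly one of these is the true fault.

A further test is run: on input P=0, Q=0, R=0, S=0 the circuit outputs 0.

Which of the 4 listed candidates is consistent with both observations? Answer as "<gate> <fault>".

Evaluate each candidate on input P=0, Q=0, R=0, S=0:
  n6 stuck-at-1: n0=0, n1=1, n2=1, n3=0, n4=0, n5=0, n6=1 [stuck-at-1] → 1 — eliminated
  n5 stuck-at-1: n0=0, n1=1, n2=1, n3=0, n4=0, n5=1 [stuck-at-1], n6=1 → 1 — eliminated
  n0 stuck-at-1: n0=1 [stuck-at-1], n1=0, n2=0, n3=1, n4=0, n5=0, n6=1 → 1 — eliminated
  n4 stuck-at-1: n0=0, n1=1, n2=1, n3=0, n4=1 [stuck-at-1], n5=0, n6=0 → 0 — matches
Only n4 stuck-at-1 reproduces the observed 0.

n4 stuck-at-1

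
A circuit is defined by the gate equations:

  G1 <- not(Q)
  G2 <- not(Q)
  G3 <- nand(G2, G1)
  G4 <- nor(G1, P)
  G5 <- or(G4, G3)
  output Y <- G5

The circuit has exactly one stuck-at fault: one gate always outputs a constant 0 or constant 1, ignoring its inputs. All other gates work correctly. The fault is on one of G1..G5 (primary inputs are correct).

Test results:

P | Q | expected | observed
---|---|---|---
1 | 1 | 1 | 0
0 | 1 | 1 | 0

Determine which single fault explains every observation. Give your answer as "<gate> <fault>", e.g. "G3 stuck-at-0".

G5 stuck-at-0

Fault-free values for test 1 (P=1, Q=1): G1=0, G2=0, G3=1, G4=0, G5=1, giving Y=1. Observed 0.
Test 1: faults giving observed 0 are {G3 stuck-at-0, G5 stuck-at-0}.
Test 2 (P=0, Q=1): fault-free G1=0, G2=0, G3=1, G4=1, G5=1 → 1; observed 0. Eliminates G3 stuck-at-0.
Only G5 stuck-at-0 is consistent with every test.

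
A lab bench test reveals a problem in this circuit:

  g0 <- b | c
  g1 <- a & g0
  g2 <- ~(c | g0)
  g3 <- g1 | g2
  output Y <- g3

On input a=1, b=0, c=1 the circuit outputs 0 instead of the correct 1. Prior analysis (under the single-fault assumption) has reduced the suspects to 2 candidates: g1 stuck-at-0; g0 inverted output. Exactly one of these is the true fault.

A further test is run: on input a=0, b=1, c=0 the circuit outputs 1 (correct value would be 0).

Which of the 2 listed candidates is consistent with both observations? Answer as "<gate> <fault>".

Evaluate each candidate on input a=0, b=1, c=0:
  g1 stuck-at-0: g0=1, g1=0 [stuck-at-0], g2=0, g3=0 → 0 — eliminated
  g0 inverted output: g0=0 [inverted output], g1=0, g2=1, g3=1 → 1 — matches
Only g0 inverted output reproduces the observed 1.

g0 inverted output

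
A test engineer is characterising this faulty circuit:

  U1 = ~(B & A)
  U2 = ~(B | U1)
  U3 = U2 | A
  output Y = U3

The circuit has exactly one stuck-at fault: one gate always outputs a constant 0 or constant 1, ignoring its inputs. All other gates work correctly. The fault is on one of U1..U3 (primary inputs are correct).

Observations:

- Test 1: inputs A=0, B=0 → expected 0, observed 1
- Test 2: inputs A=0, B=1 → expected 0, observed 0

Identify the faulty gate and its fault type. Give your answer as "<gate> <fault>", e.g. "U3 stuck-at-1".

U1 stuck-at-0

Fault-free values for test 1 (A=0, B=0): U1=1, U2=0, U3=0, giving Y=0. Observed 1.
Test 1: faults giving observed 1 are {U1 stuck-at-0, U2 stuck-at-1, U3 stuck-at-1}.
Test 2 (A=0, B=1): fault-free U1=1, U2=0, U3=0 → 0; observed 0. Eliminates U2 stuck-at-1, U3 stuck-at-1.
Only U1 stuck-at-0 is consistent with every test.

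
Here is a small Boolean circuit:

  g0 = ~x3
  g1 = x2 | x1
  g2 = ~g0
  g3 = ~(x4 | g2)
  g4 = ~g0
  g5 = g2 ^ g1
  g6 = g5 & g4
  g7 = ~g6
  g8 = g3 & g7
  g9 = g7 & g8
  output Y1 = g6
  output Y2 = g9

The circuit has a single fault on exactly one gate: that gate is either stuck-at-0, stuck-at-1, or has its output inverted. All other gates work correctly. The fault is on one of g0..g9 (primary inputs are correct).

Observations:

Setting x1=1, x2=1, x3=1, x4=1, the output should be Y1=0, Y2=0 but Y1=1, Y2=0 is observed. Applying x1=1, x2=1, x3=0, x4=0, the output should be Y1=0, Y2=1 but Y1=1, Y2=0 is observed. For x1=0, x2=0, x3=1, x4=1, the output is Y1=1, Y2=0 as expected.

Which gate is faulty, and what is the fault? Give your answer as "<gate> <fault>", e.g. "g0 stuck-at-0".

Fault-free values for test 1 (x1=1, x2=1, x3=1, x4=1): g0=0, g1=1, g2=1, g3=0, g4=1, g5=0, g6=0, g7=1, g8=0, g9=0, giving Y1=0, Y2=0. Observed Y1=1, Y2=0.
Test 1: faults giving observed Y1=1, Y2=0 are {g1 stuck-at-0, g1 inverted output, g2 stuck-at-0, g2 inverted output, g5 stuck-at-1, g5 inverted output, g6 stuck-at-1, g6 inverted output}.
Test 2 (x1=1, x2=1, x3=0, x4=0): fault-free g0=1, g1=1, g2=0, g3=1, g4=0, g5=1, g6=0, g7=1, g8=1, g9=1 → Y1=0, Y2=1; observed Y1=1, Y2=0. Eliminates g1 stuck-at-0, g1 inverted output, g2 stuck-at-0, g2 inverted output, g5 stuck-at-1, g5 inverted output.
Test 3 (x1=0, x2=0, x3=1, x4=1): fault-free g0=0, g1=0, g2=1, g3=0, g4=1, g5=1, g6=1, g7=0, g8=0, g9=0 → Y1=1, Y2=0; observed Y1=1, Y2=0. Eliminates g6 inverted output.
Only g6 stuck-at-1 is consistent with every test.

g6 stuck-at-1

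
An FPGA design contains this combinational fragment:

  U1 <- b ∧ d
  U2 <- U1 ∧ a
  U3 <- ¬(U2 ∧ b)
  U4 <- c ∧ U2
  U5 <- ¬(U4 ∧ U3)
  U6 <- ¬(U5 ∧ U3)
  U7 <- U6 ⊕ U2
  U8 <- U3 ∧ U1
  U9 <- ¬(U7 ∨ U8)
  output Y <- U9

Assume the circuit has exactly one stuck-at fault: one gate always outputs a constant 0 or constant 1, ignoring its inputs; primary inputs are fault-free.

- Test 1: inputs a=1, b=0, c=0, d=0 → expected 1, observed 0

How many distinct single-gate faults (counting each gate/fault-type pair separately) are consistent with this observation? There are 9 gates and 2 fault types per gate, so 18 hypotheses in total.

Fault-free: U1=0, U2=0, U3=1, U4=0, U5=1, U6=0, U7=0, U8=0, U9=1 → 1. Observed 0.
  U1: stuck-at-1 ✓; others ✗
  U2: stuck-at-1 ✓; others ✗
  U3: stuck-at-0 ✓; others ✗
  U4: stuck-at-1 ✓; others ✗
  U5: stuck-at-0 ✓; others ✗
  U6: stuck-at-1 ✓; others ✗
  U7: stuck-at-1 ✓; others ✗
  U8: stuck-at-1 ✓; others ✗
  U9: stuck-at-0 ✓; others ✗
Consistent faults: {U1 stuck-at-1, U2 stuck-at-1, U3 stuck-at-0, U4 stuck-at-1, U5 stuck-at-0, U6 stuck-at-1, U7 stuck-at-1, U8 stuck-at-1, U9 stuck-at-0} — 9 in all.

9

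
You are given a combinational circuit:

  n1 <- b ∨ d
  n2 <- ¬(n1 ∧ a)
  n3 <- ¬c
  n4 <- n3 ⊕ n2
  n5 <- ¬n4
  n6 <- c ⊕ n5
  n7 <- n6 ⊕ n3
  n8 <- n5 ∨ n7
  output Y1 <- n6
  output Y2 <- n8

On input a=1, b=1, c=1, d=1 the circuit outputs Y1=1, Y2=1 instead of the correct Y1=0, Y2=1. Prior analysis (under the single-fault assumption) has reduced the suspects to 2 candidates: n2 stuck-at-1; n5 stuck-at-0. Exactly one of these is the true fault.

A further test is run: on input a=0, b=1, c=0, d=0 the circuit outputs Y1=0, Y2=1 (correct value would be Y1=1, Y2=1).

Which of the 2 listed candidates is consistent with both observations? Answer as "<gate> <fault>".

n5 stuck-at-0

Evaluate each candidate on input a=0, b=1, c=0, d=0:
  n2 stuck-at-1: n1=1, n2=1 [stuck-at-1], n3=1, n4=0, n5=1, n6=1, n7=0, n8=1 → Y1=1, Y2=1 — eliminated
  n5 stuck-at-0: n1=1, n2=1, n3=1, n4=0, n5=0 [stuck-at-0], n6=0, n7=1, n8=1 → Y1=0, Y2=1 — matches
Only n5 stuck-at-0 reproduces the observed Y1=0, Y2=1.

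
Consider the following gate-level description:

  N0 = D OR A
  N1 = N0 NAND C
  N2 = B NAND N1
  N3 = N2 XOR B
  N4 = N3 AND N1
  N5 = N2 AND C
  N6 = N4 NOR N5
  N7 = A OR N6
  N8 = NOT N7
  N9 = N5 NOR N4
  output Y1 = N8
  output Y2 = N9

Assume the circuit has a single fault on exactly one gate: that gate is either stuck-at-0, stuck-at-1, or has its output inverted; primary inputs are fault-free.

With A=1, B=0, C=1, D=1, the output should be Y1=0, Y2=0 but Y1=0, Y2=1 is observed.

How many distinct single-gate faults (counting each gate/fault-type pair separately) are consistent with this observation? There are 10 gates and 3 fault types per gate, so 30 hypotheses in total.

6

Fault-free: N0=1, N1=0, N2=1, N3=1, N4=0, N5=1, N6=0, N7=1, N8=0, N9=0 → Y1=0, Y2=0. Observed Y1=0, Y2=1.
  N0: none of the 3 fault types match ✗
  N1: none of the 3 fault types match ✗
  N2: stuck-at-0, inverted output ✓; others ✗
  N3: none of the 3 fault types match ✗
  N4: none of the 3 fault types match ✗
  N5: stuck-at-0, inverted output ✓; others ✗
  N6: none of the 3 fault types match ✗
  N7: none of the 3 fault types match ✗
  N8: none of the 3 fault types match ✗
  N9: stuck-at-1, inverted output ✓; others ✗
Consistent faults: {N2 stuck-at-0, N2 inverted output, N5 stuck-at-0, N5 inverted output, N9 stuck-at-1, N9 inverted output} — 6 in all.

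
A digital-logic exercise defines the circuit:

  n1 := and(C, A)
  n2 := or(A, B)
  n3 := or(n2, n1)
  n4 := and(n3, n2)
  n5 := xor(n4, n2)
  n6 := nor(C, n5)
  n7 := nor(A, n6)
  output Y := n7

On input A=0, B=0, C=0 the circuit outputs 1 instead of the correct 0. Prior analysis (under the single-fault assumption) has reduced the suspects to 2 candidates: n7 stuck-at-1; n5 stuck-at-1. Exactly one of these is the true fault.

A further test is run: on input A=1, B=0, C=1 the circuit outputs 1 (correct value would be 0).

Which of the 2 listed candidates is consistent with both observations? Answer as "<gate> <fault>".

Evaluate each candidate on input A=1, B=0, C=1:
  n7 stuck-at-1: n1=1, n2=1, n3=1, n4=1, n5=0, n6=0, n7=1 [stuck-at-1] → 1 — matches
  n5 stuck-at-1: n1=1, n2=1, n3=1, n4=1, n5=1 [stuck-at-1], n6=0, n7=0 → 0 — eliminated
Only n7 stuck-at-1 reproduces the observed 1.

n7 stuck-at-1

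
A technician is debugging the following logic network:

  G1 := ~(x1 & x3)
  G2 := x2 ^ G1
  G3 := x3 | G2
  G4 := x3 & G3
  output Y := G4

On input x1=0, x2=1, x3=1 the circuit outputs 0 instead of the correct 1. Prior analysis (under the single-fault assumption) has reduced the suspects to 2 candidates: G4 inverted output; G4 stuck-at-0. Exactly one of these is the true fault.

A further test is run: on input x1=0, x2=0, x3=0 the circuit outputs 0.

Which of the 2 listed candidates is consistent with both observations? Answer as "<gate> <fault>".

G4 stuck-at-0

Evaluate each candidate on input x1=0, x2=0, x3=0:
  G4 inverted output: G1=1, G2=1, G3=1, G4=1 [inverted output] → 1 — eliminated
  G4 stuck-at-0: G1=1, G2=1, G3=1, G4=0 [stuck-at-0] → 0 — matches
Only G4 stuck-at-0 reproduces the observed 0.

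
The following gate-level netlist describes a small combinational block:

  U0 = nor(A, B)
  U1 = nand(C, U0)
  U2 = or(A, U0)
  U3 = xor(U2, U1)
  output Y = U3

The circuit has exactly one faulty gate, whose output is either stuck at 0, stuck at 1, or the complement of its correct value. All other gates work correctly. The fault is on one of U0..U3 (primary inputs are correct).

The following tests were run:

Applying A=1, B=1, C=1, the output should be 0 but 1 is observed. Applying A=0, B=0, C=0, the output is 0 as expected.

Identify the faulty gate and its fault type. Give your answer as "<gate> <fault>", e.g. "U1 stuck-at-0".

U0 stuck-at-1

Fault-free values for test 1 (A=1, B=1, C=1): U0=0, U1=1, U2=1, U3=0, giving Y=0. Observed 1.
Test 1: faults giving observed 1 are {U0 stuck-at-1, U0 inverted output, U1 stuck-at-0, U1 inverted output, U2 stuck-at-0, U2 inverted output, U3 stuck-at-1, U3 inverted output}.
Test 2 (A=0, B=0, C=0): fault-free U0=1, U1=1, U2=1, U3=0 → 0; observed 0. Eliminates U0 inverted output, U1 stuck-at-0, U1 inverted output, U2 stuck-at-0, U2 inverted output, U3 stuck-at-1, U3 inverted output.
Only U0 stuck-at-1 is consistent with every test.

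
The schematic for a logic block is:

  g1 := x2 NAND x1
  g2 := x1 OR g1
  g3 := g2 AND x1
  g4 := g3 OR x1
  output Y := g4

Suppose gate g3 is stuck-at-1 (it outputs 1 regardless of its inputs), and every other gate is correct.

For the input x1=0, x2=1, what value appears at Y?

1

Propagate with g3 forced: g1=1, g2=1, g3=1 [stuck-at-1], g4=1.
So Y = 1. (Without the fault it would be 0.)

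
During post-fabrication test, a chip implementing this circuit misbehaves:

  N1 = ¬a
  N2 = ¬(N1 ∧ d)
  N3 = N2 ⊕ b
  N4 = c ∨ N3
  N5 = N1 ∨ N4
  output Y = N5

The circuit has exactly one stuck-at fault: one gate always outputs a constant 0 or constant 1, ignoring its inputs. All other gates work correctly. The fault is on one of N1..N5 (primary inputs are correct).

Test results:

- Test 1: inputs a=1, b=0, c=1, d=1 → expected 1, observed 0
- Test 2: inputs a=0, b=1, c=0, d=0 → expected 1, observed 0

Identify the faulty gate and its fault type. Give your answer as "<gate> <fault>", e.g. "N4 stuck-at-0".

Fault-free values for test 1 (a=1, b=0, c=1, d=1): N1=0, N2=1, N3=1, N4=1, N5=1, giving Y=1. Observed 0.
Test 1: faults giving observed 0 are {N4 stuck-at-0, N5 stuck-at-0}.
Test 2 (a=0, b=1, c=0, d=0): fault-free N1=1, N2=1, N3=0, N4=0, N5=1 → 1; observed 0. Eliminates N4 stuck-at-0.
Only N5 stuck-at-0 is consistent with every test.

N5 stuck-at-0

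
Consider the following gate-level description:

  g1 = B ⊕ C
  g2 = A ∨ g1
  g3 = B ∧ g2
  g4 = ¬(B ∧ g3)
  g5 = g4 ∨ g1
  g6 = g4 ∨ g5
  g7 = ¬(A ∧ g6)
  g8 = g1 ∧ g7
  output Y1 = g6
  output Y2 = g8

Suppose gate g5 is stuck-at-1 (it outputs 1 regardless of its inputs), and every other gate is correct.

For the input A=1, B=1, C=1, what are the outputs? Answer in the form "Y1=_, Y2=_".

Propagate with g5 forced: g1=0, g2=1, g3=1, g4=0, g5=1 [stuck-at-1], g6=1, g7=0, g8=0.
So the outputs are Y1=1, Y2=0. (Without the fault they would be Y1=0, Y2=0.)

Y1=1, Y2=0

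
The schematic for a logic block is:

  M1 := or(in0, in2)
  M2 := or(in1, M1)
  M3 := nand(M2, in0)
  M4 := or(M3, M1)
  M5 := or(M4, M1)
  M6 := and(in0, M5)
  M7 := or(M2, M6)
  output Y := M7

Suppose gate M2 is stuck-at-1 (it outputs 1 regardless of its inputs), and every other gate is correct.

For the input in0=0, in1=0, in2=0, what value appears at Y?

1

Propagate with M2 forced: M1=0, M2=1 [stuck-at-1], M3=1, M4=1, M5=1, M6=0, M7=1.
So Y = 1. (Without the fault it would be 0.)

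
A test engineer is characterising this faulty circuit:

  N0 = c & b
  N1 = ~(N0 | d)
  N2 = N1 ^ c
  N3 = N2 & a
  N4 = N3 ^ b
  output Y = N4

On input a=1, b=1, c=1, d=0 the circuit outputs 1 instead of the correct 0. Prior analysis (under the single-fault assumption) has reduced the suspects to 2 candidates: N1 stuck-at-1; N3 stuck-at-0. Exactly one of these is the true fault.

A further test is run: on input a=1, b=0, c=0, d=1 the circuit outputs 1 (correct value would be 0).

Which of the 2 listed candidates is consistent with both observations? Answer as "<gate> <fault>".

Evaluate each candidate on input a=1, b=0, c=0, d=1:
  N1 stuck-at-1: N0=0, N1=1 [stuck-at-1], N2=1, N3=1, N4=1 → 1 — matches
  N3 stuck-at-0: N0=0, N1=0, N2=0, N3=0 [stuck-at-0], N4=0 → 0 — eliminated
Only N1 stuck-at-1 reproduces the observed 1.

N1 stuck-at-1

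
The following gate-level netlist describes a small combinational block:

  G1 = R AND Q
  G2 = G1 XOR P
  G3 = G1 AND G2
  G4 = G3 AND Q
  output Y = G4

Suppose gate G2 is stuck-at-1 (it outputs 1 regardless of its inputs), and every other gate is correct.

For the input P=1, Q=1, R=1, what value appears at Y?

1

Propagate with G2 forced: G1=1, G2=1 [stuck-at-1], G3=1, G4=1.
So Y = 1. (Without the fault it would be 0.)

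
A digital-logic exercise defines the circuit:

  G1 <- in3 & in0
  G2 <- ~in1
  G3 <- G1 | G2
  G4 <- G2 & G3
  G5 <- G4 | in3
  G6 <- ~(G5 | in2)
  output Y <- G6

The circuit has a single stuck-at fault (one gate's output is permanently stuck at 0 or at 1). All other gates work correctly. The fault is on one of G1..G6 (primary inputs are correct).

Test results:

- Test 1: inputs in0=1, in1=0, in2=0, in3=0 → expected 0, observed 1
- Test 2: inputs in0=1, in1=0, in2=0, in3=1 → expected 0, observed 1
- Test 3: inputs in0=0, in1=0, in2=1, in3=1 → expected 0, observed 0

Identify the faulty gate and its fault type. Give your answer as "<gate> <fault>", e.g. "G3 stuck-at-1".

Fault-free values for test 1 (in0=1, in1=0, in2=0, in3=0): G1=0, G2=1, G3=1, G4=1, G5=1, G6=0, giving Y=0. Observed 1.
Test 1: faults giving observed 1 are {G2 stuck-at-0, G3 stuck-at-0, G4 stuck-at-0, G5 stuck-at-0, G6 stuck-at-1}.
Test 2 (in0=1, in1=0, in2=0, in3=1): fault-free G1=1, G2=1, G3=1, G4=1, G5=1, G6=0 → 0; observed 1. Eliminates G2 stuck-at-0, G3 stuck-at-0, G4 stuck-at-0.
Test 3 (in0=0, in1=0, in2=1, in3=1): fault-free G1=0, G2=1, G3=1, G4=1, G5=1, G6=0 → 0; observed 0. Eliminates G6 stuck-at-1.
Only G5 stuck-at-0 is consistent with every test.

G5 stuck-at-0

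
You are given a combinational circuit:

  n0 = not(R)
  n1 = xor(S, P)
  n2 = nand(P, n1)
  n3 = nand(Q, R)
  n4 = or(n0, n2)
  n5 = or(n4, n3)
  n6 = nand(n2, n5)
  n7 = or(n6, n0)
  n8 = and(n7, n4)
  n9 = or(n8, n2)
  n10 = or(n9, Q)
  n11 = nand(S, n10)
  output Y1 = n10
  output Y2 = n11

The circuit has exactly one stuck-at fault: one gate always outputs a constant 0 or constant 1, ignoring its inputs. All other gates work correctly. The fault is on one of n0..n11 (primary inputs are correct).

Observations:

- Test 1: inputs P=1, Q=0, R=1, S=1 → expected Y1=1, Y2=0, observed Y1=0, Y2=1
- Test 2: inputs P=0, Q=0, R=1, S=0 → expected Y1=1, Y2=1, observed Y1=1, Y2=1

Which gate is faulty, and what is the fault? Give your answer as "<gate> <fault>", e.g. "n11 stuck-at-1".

n1 stuck-at-1

Fault-free values for test 1 (P=1, Q=0, R=1, S=1): n0=0, n1=0, n2=1, n3=1, n4=1, n5=1, n6=0, n7=0, n8=0, n9=1, n10=1, n11=0, giving Y1=1, Y2=0. Observed Y1=0, Y2=1.
Test 1: faults giving observed Y1=0, Y2=1 are {n1 stuck-at-1, n2 stuck-at-0, n9 stuck-at-0, n10 stuck-at-0}.
Test 2 (P=0, Q=0, R=1, S=0): fault-free n0=0, n1=0, n2=1, n3=1, n4=1, n5=1, n6=0, n7=0, n8=0, n9=1, n10=1, n11=1 → Y1=1, Y2=1; observed Y1=1, Y2=1. Eliminates n2 stuck-at-0, n9 stuck-at-0, n10 stuck-at-0.
Only n1 stuck-at-1 is consistent with every test.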